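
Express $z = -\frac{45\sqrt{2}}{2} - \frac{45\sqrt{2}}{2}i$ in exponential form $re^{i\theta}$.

r = |z| = sqrt((-45*sqrt(2)/2)^2 + (-45*sqrt(2)/2)^2) = sqrt(2025/2 + 2025/2) = sqrt(2025) = 45
θ = arctan(b/a) = arctan(-31.8198/-31.8198) (quadrant-adjusted) = 225° = 5π/4
z = 45e^(i*5π/4)


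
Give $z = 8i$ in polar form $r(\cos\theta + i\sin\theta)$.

r = |z| = sqrt(a^2 + b^2) = sqrt((0)^2 + (8)^2) = sqrt(0 + 64) = sqrt(64) = 8
a = 0 and b > 0, so z lies on the positive imaginary axis: θ = 90°
z = 8(cos 90° + i sin 90°)


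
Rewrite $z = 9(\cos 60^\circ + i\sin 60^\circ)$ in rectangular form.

a = r cos θ = 9 * 1/2 = 9/2
b = r sin θ = 9 * sqrt(3)/2 = 9*sqrt(3)/2
z = 9/2 + (9*sqrt(3)/2)i


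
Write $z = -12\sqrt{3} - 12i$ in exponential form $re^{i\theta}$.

r = |z| = sqrt((-12*sqrt(3))^2 + (-12)^2) = sqrt(432 + 144) = sqrt(576) = 24
θ = arctan(b/a) = arctan(-12/-20.7846) (quadrant-adjusted) = -150° = -5π/6
z = 24e^(-i*5π/6)


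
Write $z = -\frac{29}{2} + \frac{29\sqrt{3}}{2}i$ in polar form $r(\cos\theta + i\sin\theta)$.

r = |z| = sqrt(a^2 + b^2) = sqrt((-29/2)^2 + (29*sqrt(3)/2)^2) = sqrt(841/4 + 2523/4) = sqrt(841) = 29
θ = arctan(b/a) = arctan(25.1147/-14.5) (quadrant-adjusted) = 120°
z = 29(cos 120° + i sin 120°)


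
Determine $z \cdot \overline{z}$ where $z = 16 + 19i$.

z * conjugate(z) = |z|^2 = a^2 + b^2
= 16^2 + 19^2 = 617


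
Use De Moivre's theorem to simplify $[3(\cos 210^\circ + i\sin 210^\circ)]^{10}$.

By De Moivre: z^n = r^n(cos(nθ) + i sin(nθ))
= 3^10(cos(10*210°) + i sin(10*210°))
= 59049(cos 300° + i sin 300°)
= 59049/2 - (59049*sqrt(3)/2)i


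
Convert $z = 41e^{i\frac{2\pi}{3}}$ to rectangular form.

a = r cos θ = 41 * -1/2 = -41/2
b = r sin θ = 41 * sqrt(3)/2 = 41*sqrt(3)/2
z = -41/2 + (41*sqrt(3)/2)i


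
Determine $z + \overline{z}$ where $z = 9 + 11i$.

z + conjugate(z) = (a + bi) + (a - bi) = 2a
= 2 * 9 = 18


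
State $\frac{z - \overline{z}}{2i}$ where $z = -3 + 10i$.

z - conjugate(z) = 2bi
(z - conjugate(z))/(2i) = 2bi/(2i) = b = 10


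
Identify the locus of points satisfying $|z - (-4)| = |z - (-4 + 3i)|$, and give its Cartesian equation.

|z - z1| = |z - z2| means z is equidistant from z1 and z2,
i.e. the perpendicular bisector of the segment from (-4, 0) to (-4, 3) (midpoint (-4, 3/2)).
With z = x + yi, square both sides:
(x - (-4))^2 + (y - 0)^2 = (x - (-4))^2 + (y - 3)^2
The x^2 and y^2 terms cancel: 0x + 6y = 25 - 16 = 9
Simplify: y = 3/2
Locus: Perpendicular bisector of the segment from (-4, 0) to (-4, 3): the line y = 3/2


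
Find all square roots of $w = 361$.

|w| = 361, arg(w) = 0°
Root modulus = 361^(1/2) = 19
Root arguments: θ_k = (0° + 360°k)/2 for k = 0, 1, ..., 1
Roots: 19, -19


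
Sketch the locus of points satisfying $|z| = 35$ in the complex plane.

|z| = 35 means sqrt(x^2 + y^2) = 35
This is a circle of radius 35 centered at the origin


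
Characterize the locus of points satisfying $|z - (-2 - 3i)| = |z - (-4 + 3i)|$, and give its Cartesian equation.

|z - z1| = |z - z2| means z is equidistant from z1 and z2,
i.e. the perpendicular bisector of the segment from (-2, -3) to (-4, 3) (midpoint (-3, 0)).
With z = x + yi, square both sides:
(x - (-2))^2 + (y - (-3))^2 = (x - (-4))^2 + (y - 3)^2
The x^2 and y^2 terms cancel: -4x + 12y = 25 - 13 = 12
Simplify: x - 3y = -3
Locus: Perpendicular bisector of the segment from (-2, -3) to (-4, 3): the line x - 3y = -3


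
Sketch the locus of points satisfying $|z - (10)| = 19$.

|z - z0| = r describes a circle centered at z0 with radius r
Here z0 = 10 and r = 19
Locus: Circle centered at (10, 0) with radius 19


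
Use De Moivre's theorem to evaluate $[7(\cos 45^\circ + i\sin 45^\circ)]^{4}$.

By De Moivre: z^n = r^n(cos(nθ) + i sin(nθ))
= 7^4(cos(4*45°) + i sin(4*45°))
= 2401(cos 180° + i sin 180°)
= -2401


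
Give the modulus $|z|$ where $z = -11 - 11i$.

|z| = sqrt(a^2 + b^2) = sqrt((-11)^2 + (-11)^2) = sqrt(242) = sqrt(242)


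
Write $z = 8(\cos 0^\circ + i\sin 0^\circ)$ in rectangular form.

a = r cos θ = 8 * 1 = 8
b = r sin θ = 8 * 0 = 0
z = 8


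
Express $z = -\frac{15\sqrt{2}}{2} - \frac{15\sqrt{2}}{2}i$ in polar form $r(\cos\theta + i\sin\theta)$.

r = |z| = sqrt(a^2 + b^2) = sqrt((-15*sqrt(2)/2)^2 + (-15*sqrt(2)/2)^2) = sqrt(225/2 + 225/2) = sqrt(225) = 15
θ = arctan(b/a) = arctan(-10.6066/-10.6066) (quadrant-adjusted) = 225°
z = 15(cos 225° + i sin 225°)


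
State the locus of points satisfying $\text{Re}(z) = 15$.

Re(z) = x where z = x + yi; the equation x = 15 is satisfied by all points with that x-coordinate
Locus: Vertical line x = 15


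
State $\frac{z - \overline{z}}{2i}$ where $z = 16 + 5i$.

z - conjugate(z) = 2bi
(z - conjugate(z))/(2i) = 2bi/(2i) = b = 5


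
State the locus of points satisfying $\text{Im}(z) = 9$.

Im(z) = y where z = x + yi; the equation y = 9 is satisfied by all points with that y-coordinate
Locus: Horizontal line y = 9


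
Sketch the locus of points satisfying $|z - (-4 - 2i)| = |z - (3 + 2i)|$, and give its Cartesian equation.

|z - z1| = |z - z2| means z is equidistant from z1 and z2,
i.e. the perpendicular bisector of the segment from (-4, -2) to (3, 2) (midpoint (-1/2, 0)).
With z = x + yi, square both sides:
(x - (-4))^2 + (y - (-2))^2 = (x - 3)^2 + (y - 2)^2
The x^2 and y^2 terms cancel: 14x + 8y = 13 - 20 = -7
Simplify: 14x + 8y = -7
Locus: Perpendicular bisector of the segment from (-4, -2) to (3, 2): the line 14x + 8y = -7


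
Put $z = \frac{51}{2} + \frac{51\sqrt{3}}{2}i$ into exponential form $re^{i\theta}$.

r = |z| = sqrt((51/2)^2 + (51*sqrt(3)/2)^2) = sqrt(2601/4 + 7803/4) = sqrt(2601) = 51
θ = arctan(b/a) = arctan(44.1673/25.5) (quadrant-adjusted) = 60° = π/3
z = 51e^(i*π/3)


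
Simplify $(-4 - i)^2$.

(a + bi)^2 = a^2 - b^2 + 2abi
= (-4)^2 - (-1)^2 + 2*(-4)*(-1)i
= 15 + 8i


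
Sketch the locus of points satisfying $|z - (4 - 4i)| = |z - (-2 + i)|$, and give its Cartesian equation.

|z - z1| = |z - z2| means z is equidistant from z1 and z2,
i.e. the perpendicular bisector of the segment from (4, -4) to (-2, 1) (midpoint (1, -3/2)).
With z = x + yi, square both sides:
(x - 4)^2 + (y - (-4))^2 = (x - (-2))^2 + (y - 1)^2
The x^2 and y^2 terms cancel: -12x + 10y = 5 - 32 = -27
Simplify: 12x - 10y = 27
Locus: Perpendicular bisector of the segment from (4, -4) to (-2, 1): the line 12x - 10y = 27


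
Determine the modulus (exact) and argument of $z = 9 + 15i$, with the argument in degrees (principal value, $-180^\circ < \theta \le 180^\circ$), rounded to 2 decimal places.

|z| = sqrt(9^2 + 15^2) = sqrt(306)
arg(z) = arctan(b/a) = arctan(15/9) (quadrant-adjusted) = 59.04°


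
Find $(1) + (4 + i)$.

(1 + 4) + (0 + 1)i = 5 + i


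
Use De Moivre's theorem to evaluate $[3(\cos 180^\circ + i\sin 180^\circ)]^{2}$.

By De Moivre: z^n = r^n(cos(nθ) + i sin(nθ))
= 3^2(cos(2*180°) + i sin(2*180°))
= 9(cos 0° + i sin 0°)
= 9


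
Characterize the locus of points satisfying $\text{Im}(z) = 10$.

Im(z) = y where z = x + yi; the equation y = 10 is satisfied by all points with that y-coordinate
Locus: Horizontal line y = 10


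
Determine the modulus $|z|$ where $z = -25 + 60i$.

|z| = sqrt(a^2 + b^2) = sqrt((-25)^2 + 60^2) = sqrt(4225) = 65


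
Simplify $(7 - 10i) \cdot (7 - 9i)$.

(a1*a2 - b1*b2) + (a1*b2 + b1*a2)i
= (49 - 90) + (-63 + (-70))i
= -41 - 133i


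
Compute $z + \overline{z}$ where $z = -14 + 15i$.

z + conjugate(z) = (a + bi) + (a - bi) = 2a
= 2 * (-14) = -28


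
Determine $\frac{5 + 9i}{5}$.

Divisor is real, so divide each part by 5:
= 1 + (9/5)i


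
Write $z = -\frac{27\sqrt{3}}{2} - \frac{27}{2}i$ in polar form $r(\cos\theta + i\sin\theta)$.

r = |z| = sqrt(a^2 + b^2) = sqrt((-27*sqrt(3)/2)^2 + (-27/2)^2) = sqrt(2187/4 + 729/4) = sqrt(729) = 27
θ = arctan(b/a) = arctan(-13.5/-23.3827) (quadrant-adjusted) = 210°
z = 27(cos 210° + i sin 210°)


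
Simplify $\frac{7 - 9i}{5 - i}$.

Multiply numerator and denominator by conjugate (5 + i):
= (7 - 9i)(5 + i) / (5^2 + (-1)^2)
= (44 - 38i) / 26
Divide through by 2: (22 - 19i) / 13
= 22/13 - (19/13)i


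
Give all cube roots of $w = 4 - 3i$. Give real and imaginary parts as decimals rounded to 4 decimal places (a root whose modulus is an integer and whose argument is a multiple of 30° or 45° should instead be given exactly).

|w| = 5, arg(w) ≈ 323.130102°
Root modulus = 5^(1/3) ≈ 1.709976
Root arguments: θ_k = (arg(w) + 360°k)/3 for k = 0, 1, ..., 2
Compute each root as (root modulus)(cos θ_k + i sin θ_k) using full-precision intermediates, then round to 4 decimal places.
Roots: -0.5202 + 1.6289i, -1.1506 - 1.2650i, 1.6708 - 0.3640i


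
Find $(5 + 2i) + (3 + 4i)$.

(5 + 3) + (2 + 4)i = 8 + 6i


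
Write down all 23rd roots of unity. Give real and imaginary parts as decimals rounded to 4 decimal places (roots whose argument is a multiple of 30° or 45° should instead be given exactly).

ω_k = e^(2πik/23) = cos(2πk/23) + i sin(2πk/23) for k = 0, 1, ..., 22
Roots: 1, 0.9629 + 0.2698i, 0.8544 + 0.5196i, 0.6826 + 0.7308i, 0.4601 + 0.8879i, 0.2035 + 0.9791i, -0.0682 + 0.9977i, -0.3349 + 0.9423i, -0.5767 + 0.8170i, -0.7757 + 0.6311i, -0.9172 + 0.3984i, -0.9907 + 0.1362i, -0.9907 - 0.1362i, -0.9172 - 0.3984i, -0.7757 - 0.6311i, -0.5767 - 0.8170i, -0.3349 - 0.9423i, -0.0682 - 0.9977i, 0.2035 - 0.9791i, 0.4601 - 0.8879i, 0.6826 - 0.7308i, 0.8544 - 0.5196i, 0.9629 - 0.2698i


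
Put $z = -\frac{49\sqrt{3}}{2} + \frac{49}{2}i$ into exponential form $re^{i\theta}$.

r = |z| = sqrt((-49*sqrt(3)/2)^2 + (49/2)^2) = sqrt(7203/4 + 2401/4) = sqrt(2401) = 49
θ = arctan(b/a) = arctan(24.5/-42.4352) (quadrant-adjusted) = 150° = 5π/6
z = 49e^(i*5π/6)


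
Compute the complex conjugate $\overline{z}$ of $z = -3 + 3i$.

If z = a + bi, then conjugate(z) = a - bi
conjugate(-3 + 3i) = -3 - 3i


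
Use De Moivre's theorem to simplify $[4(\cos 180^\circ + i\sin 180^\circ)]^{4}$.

By De Moivre: z^n = r^n(cos(nθ) + i sin(nθ))
= 4^4(cos(4*180°) + i sin(4*180°))
= 256(cos 0° + i sin 0°)
= 256


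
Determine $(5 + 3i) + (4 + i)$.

(5 + 4) + (3 + 1)i = 9 + 4i


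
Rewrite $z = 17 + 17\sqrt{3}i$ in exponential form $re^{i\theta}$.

r = |z| = sqrt((17)^2 + (17*sqrt(3))^2) = sqrt(289 + 867) = sqrt(1156) = 34
θ = arctan(b/a) = arctan(29.4449/17) (quadrant-adjusted) = 60° = π/3
z = 34e^(i*π/3)


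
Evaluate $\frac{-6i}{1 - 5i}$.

Multiply numerator and denominator by conjugate (1 + 5i):
= (-6i)(1 + 5i) / (1^2 + (-5)^2)
= (30 - 6i) / 26
Divide through by 2: (15 - 3i) / 13
= 15/13 - (3/13)i


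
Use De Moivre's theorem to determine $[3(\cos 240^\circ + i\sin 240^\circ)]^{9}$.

By De Moivre: z^n = r^n(cos(nθ) + i sin(nθ))
= 3^9(cos(9*240°) + i sin(9*240°))
= 19683(cos 0° + i sin 0°)
= 19683


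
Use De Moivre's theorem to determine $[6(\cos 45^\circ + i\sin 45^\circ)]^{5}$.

By De Moivre: z^n = r^n(cos(nθ) + i sin(nθ))
= 6^5(cos(5*45°) + i sin(5*45°))
= 7776(cos 225° + i sin 225°)
= -3888*sqrt(2) - 3888*sqrt(2)i


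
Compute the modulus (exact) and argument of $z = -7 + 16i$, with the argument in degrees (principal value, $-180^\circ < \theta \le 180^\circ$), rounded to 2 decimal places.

|z| = sqrt((-7)^2 + 16^2) = sqrt(305)
arg(z) = arctan(b/a) = arctan(16/-7) (quadrant-adjusted) = 113.63°


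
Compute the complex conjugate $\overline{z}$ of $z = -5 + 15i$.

If z = a + bi, then conjugate(z) = a - bi
conjugate(-5 + 15i) = -5 - 15i


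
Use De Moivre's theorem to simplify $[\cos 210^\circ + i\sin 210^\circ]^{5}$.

By De Moivre: z^n = r^n(cos(nθ) + i sin(nθ))
= 1^5(cos(5*210°) + i sin(5*210°))
= 1(cos 330° + i sin 330°)
= sqrt(3)/2 - (1/2)i


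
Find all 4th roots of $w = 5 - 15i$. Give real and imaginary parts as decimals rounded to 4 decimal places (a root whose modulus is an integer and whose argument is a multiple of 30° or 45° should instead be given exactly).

|w| = sqrt(250) ≈ 15.811388, arg(w) ≈ 288.434949°
Root modulus = sqrt(250)^(1/4) ≈ 1.994080
Root arguments: θ_k = (arg(w) + 360°k)/4 for k = 0, 1, ..., 3
Compute each root as (root modulus)(cos θ_k + i sin θ_k) using full-precision intermediates, then round to 4 decimal places.
Roots: 0.6126 + 1.8976i, -1.8976 + 0.6126i, -0.6126 - 1.8976i, 1.8976 - 0.6126i


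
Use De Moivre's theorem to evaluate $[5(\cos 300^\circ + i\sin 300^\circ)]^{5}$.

By De Moivre: z^n = r^n(cos(nθ) + i sin(nθ))
= 5^5(cos(5*300°) + i sin(5*300°))
= 3125(cos 60° + i sin 60°)
= 3125/2 + (3125*sqrt(3)/2)i


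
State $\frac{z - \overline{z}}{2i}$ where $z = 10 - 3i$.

z - conjugate(z) = 2bi
(z - conjugate(z))/(2i) = 2bi/(2i) = b = -3


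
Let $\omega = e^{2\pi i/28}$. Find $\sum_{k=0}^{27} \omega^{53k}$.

Let ζ = ω^53 = e^(2πi·53/28). Since 28 ∤ 53, ζ ≠ 1.
Sum = Σ_{k=0}^{27} ζ^k = (ζ^28 - 1)/(ζ - 1) = (ω^{53·28} - 1)/(ζ - 1) = (1 - 1)/(ζ - 1) = 0


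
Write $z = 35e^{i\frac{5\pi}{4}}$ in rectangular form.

a = r cos θ = 35 * -sqrt(2)/2 = -35*sqrt(2)/2
b = r sin θ = 35 * -sqrt(2)/2 = -35*sqrt(2)/2
z = -35*sqrt(2)/2 - (35*sqrt(2)/2)i


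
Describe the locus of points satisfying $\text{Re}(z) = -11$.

Re(z) = x where z = x + yi; the equation x = -11 is satisfied by all points with that x-coordinate
Locus: Vertical line x = -11


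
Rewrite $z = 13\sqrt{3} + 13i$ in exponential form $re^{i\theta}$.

r = |z| = sqrt((13*sqrt(3))^2 + (13)^2) = sqrt(507 + 169) = sqrt(676) = 26
θ = arctan(b/a) = arctan(13/22.5167) (quadrant-adjusted) = 30° = π/6
z = 26e^(i*π/6)


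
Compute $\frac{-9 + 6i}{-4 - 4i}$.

Multiply numerator and denominator by conjugate (-4 + 4i):
= (-9 + 6i)(-4 + 4i) / ((-4)^2 + (-4)^2)
= (12 - 60i) / 32
Divide through by 4: (3 - 15i) / 8
= 3/8 - (15/8)i


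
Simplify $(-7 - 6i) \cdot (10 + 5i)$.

(a1*a2 - b1*b2) + (a1*b2 + b1*a2)i
= (-70 - (-30)) + (-35 + (-60))i
= -40 - 95i


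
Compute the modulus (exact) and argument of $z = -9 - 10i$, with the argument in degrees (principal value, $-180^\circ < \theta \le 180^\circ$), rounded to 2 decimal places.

|z| = sqrt((-9)^2 + (-10)^2) = sqrt(181)
arg(z) = arctan(b/a) = arctan(-10/-9) (quadrant-adjusted) = -131.99°


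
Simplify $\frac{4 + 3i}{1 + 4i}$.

Multiply numerator and denominator by conjugate (1 - 4i):
= (4 + 3i)(1 - 4i) / (1^2 + 4^2)
= (16 - 13i) / 17
= 16/17 - (13/17)i


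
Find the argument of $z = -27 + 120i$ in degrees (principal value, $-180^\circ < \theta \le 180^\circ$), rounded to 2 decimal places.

θ = arctan(b/a) = arctan(120/-27) (quadrant-adjusted) = 102.68°


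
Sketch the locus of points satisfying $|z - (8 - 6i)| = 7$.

|z - z0| = r describes a circle centered at z0 with radius r
Here z0 = 8 - 6i and r = 7
Locus: Circle centered at (8, -6) with radius 7


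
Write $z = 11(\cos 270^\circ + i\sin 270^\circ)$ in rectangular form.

a = r cos θ = 11 * 0 = 0
b = r sin θ = 11 * -1 = -11
z = -11i


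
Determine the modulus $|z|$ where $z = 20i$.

|z| = sqrt(a^2 + b^2) = sqrt(0^2 + 20^2) = sqrt(400) = 20


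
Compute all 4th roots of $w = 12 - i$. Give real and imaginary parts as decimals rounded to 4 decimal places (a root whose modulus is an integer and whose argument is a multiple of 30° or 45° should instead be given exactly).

|w| = sqrt(145) ≈ 12.041595, arg(w) ≈ 355.236358°
Root modulus = sqrt(145)^(1/4) ≈ 1.862820
Root arguments: θ_k = (arg(w) + 360°k)/4 for k = 0, 1, ..., 3
Compute each root as (root modulus)(cos θ_k + i sin θ_k) using full-precision intermediates, then round to 4 decimal places.
Roots: 0.0387 + 1.8624i, -1.8624 + 0.0387i, -0.0387 - 1.8624i, 1.8624 - 0.0387i


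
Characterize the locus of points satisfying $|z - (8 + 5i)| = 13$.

|z - z0| = r describes a circle centered at z0 with radius r
Here z0 = 8 + 5i and r = 13
Locus: Circle centered at (8, 5) with radius 13


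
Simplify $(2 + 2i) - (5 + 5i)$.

(2 - 5) + (2 - 5)i = -3 - 3i


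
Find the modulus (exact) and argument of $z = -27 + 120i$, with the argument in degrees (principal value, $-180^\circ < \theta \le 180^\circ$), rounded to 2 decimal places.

|z| = sqrt((-27)^2 + 120^2) = 123
arg(z) = arctan(b/a) = arctan(120/-27) (quadrant-adjusted) = 102.68°


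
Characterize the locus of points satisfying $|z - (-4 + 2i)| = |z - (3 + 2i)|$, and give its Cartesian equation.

|z - z1| = |z - z2| means z is equidistant from z1 and z2,
i.e. the perpendicular bisector of the segment from (-4, 2) to (3, 2) (midpoint (-1/2, 2)).
With z = x + yi, square both sides:
(x - (-4))^2 + (y - 2)^2 = (x - 3)^2 + (y - 2)^2
The x^2 and y^2 terms cancel: 14x + 0y = 13 - 20 = -7
Simplify: x = -1/2
Locus: Perpendicular bisector of the segment from (-4, 2) to (3, 2): the line x = -1/2


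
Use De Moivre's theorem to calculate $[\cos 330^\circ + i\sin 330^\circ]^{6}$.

By De Moivre: z^n = r^n(cos(nθ) + i sin(nθ))
= 1^6(cos(6*330°) + i sin(6*330°))
= 1(cos 180° + i sin 180°)
= -1


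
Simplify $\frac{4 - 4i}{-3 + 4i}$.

Multiply numerator and denominator by conjugate (-3 - 4i):
= (4 - 4i)(-3 - 4i) / ((-3)^2 + 4^2)
= (-28 - 4i) / 25
= -28/25 - (4/25)i


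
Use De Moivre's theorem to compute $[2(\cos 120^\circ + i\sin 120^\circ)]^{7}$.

By De Moivre: z^n = r^n(cos(nθ) + i sin(nθ))
= 2^7(cos(7*120°) + i sin(7*120°))
= 128(cos 120° + i sin 120°)
= -64 + 64*sqrt(3)i


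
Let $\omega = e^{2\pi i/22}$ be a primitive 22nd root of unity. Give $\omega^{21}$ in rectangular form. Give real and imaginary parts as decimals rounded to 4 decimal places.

ω^21 = e^(2πi·21/22) = e^(i·21π/11)
= cos(21π/11) + i sin(21π/11)
= 0.9595 - 0.2817i


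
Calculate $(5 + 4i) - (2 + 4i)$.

(5 - 2) + (4 - 4)i = 3


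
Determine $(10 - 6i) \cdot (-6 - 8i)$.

(a1*a2 - b1*b2) + (a1*b2 + b1*a2)i
= (-60 - 48) + (-80 + 36)i
= -108 - 44i


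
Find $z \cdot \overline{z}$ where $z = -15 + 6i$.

z * conjugate(z) = |z|^2 = a^2 + b^2
= (-15)^2 + 6^2 = 261


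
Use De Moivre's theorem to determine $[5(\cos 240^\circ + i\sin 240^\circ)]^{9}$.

By De Moivre: z^n = r^n(cos(nθ) + i sin(nθ))
= 5^9(cos(9*240°) + i sin(9*240°))
= 1953125(cos 0° + i sin 0°)
= 1953125


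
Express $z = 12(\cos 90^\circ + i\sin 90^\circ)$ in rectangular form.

a = r cos θ = 12 * 0 = 0
b = r sin θ = 12 * 1 = 12
z = 12i


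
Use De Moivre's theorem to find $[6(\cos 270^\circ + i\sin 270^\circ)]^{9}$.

By De Moivre: z^n = r^n(cos(nθ) + i sin(nθ))
= 6^9(cos(9*270°) + i sin(9*270°))
= 10077696(cos 270° + i sin 270°)
= -10077696i


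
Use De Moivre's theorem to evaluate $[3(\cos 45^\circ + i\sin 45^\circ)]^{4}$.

By De Moivre: z^n = r^n(cos(nθ) + i sin(nθ))
= 3^4(cos(4*45°) + i sin(4*45°))
= 81(cos 180° + i sin 180°)
= -81


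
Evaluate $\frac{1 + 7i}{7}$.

Divisor is real, so divide each part by 7:
= 1/7 + i


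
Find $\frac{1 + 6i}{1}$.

Divisor is real, so divide each part by 1:
= 1 + 6i


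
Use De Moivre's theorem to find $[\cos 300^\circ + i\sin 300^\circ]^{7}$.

By De Moivre: z^n = r^n(cos(nθ) + i sin(nθ))
= 1^7(cos(7*300°) + i sin(7*300°))
= 1(cos 300° + i sin 300°)
= 1/2 - (sqrt(3)/2)i


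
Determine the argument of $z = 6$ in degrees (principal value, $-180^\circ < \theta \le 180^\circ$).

b = 0 and a > 0, so z lies on the positive real axis: θ = 0°


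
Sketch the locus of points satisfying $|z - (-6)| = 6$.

|z - z0| = r describes a circle centered at z0 with radius r
Here z0 = -6 and r = 6
Locus: Circle centered at (-6, 0) with radius 6


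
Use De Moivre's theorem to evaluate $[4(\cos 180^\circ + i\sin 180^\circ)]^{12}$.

By De Moivre: z^n = r^n(cos(nθ) + i sin(nθ))
= 4^12(cos(12*180°) + i sin(12*180°))
= 16777216(cos 0° + i sin 0°)
= 16777216


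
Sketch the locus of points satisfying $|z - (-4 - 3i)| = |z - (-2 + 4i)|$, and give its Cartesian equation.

|z - z1| = |z - z2| means z is equidistant from z1 and z2,
i.e. the perpendicular bisector of the segment from (-4, -3) to (-2, 4) (midpoint (-3, 1/2)).
With z = x + yi, square both sides:
(x - (-4))^2 + (y - (-3))^2 = (x - (-2))^2 + (y - 4)^2
The x^2 and y^2 terms cancel: 4x + 14y = 20 - 25 = -5
Simplify: 4x + 14y = -5
Locus: Perpendicular bisector of the segment from (-4, -3) to (-2, 4): the line 4x + 14y = -5


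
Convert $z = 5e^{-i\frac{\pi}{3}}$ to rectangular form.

a = r cos θ = 5 * 1/2 = 5/2
b = r sin θ = 5 * -sqrt(3)/2 = -5*sqrt(3)/2
z = 5/2 - (5*sqrt(3)/2)i


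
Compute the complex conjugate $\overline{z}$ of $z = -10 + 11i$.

If z = a + bi, then conjugate(z) = a - bi
conjugate(-10 + 11i) = -10 - 11i


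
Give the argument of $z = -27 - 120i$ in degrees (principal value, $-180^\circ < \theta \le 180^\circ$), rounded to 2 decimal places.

θ = arctan(b/a) = arctan(-120/-27) (quadrant-adjusted) = -102.68°


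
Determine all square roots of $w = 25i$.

|w| = 25, arg(w) = 90°
Root modulus = 25^(1/2) = 5
Root arguments: θ_k = (90° + 360°k)/2 for k = 0, 1, ..., 1
Roots: 5*sqrt(2)/2 + (5*sqrt(2)/2)i, -5*sqrt(2)/2 - (5*sqrt(2)/2)i


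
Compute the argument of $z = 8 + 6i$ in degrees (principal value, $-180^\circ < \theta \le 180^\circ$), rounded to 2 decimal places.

θ = arctan(b/a) = arctan(6/8) (quadrant-adjusted) = 36.87°


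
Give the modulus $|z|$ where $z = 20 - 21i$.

|z| = sqrt(a^2 + b^2) = sqrt(20^2 + (-21)^2) = sqrt(841) = 29


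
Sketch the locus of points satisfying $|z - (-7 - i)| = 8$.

|z - z0| = r describes a circle centered at z0 with radius r
Here z0 = -7 - i and r = 8
Locus: Circle centered at (-7, -1) with radius 8


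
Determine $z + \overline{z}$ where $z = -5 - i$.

z + conjugate(z) = (a + bi) + (a - bi) = 2a
= 2 * (-5) = -10


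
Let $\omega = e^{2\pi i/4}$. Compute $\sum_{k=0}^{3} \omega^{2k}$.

Let ζ = ω^2 = e^(2πi·2/4). Since 4 ∤ 2, ζ ≠ 1.
Sum = Σ_{k=0}^{3} ζ^k = (ζ^4 - 1)/(ζ - 1) = (ω^{2·4} - 1)/(ζ - 1) = (1 - 1)/(ζ - 1) = 0


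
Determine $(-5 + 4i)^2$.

(a + bi)^2 = a^2 - b^2 + 2abi
= (-5)^2 - 4^2 + 2*(-5)*4i
= 9 - 40i


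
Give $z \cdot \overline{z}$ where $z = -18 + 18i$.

z * conjugate(z) = |z|^2 = a^2 + b^2
= (-18)^2 + 18^2 = 648


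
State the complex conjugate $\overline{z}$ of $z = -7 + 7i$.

If z = a + bi, then conjugate(z) = a - bi
conjugate(-7 + 7i) = -7 - 7i


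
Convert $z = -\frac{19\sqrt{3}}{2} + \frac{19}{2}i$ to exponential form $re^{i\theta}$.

r = |z| = sqrt((-19*sqrt(3)/2)^2 + (19/2)^2) = sqrt(1083/4 + 361/4) = sqrt(361) = 19
θ = arctan(b/a) = arctan(9.5/-16.4545) (quadrant-adjusted) = 150° = 5π/6
z = 19e^(i*5π/6)


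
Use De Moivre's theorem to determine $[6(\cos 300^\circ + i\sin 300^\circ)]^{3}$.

By De Moivre: z^n = r^n(cos(nθ) + i sin(nθ))
= 6^3(cos(3*300°) + i sin(3*300°))
= 216(cos 180° + i sin 180°)
= -216


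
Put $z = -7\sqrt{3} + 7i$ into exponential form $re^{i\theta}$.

r = |z| = sqrt((-7*sqrt(3))^2 + (7)^2) = sqrt(147 + 49) = sqrt(196) = 14
θ = arctan(b/a) = arctan(7/-12.1244) (quadrant-adjusted) = 150° = 5π/6
z = 14e^(i*5π/6)


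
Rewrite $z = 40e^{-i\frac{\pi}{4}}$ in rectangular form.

a = r cos θ = 40 * sqrt(2)/2 = 20*sqrt(2)
b = r sin θ = 40 * -sqrt(2)/2 = -20*sqrt(2)
z = 20*sqrt(2) - 20*sqrt(2)i


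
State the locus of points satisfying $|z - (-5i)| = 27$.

|z - z0| = r describes a circle centered at z0 with radius r
Here z0 = -5i and r = 27
Locus: Circle centered at (0, -5) with radius 27


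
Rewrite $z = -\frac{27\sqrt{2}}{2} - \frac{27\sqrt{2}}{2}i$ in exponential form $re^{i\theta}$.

r = |z| = sqrt((-27*sqrt(2)/2)^2 + (-27*sqrt(2)/2)^2) = sqrt(729/2 + 729/2) = sqrt(729) = 27
θ = arctan(b/a) = arctan(-19.0919/-19.0919) (quadrant-adjusted) = -135° = -3π/4
z = 27e^(-i*3π/4)


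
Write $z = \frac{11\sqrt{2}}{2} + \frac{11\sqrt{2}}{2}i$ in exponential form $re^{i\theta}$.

r = |z| = sqrt((11*sqrt(2)/2)^2 + (11*sqrt(2)/2)^2) = sqrt(121/2 + 121/2) = sqrt(121) = 11
θ = arctan(b/a) = arctan(7.7782/7.7782) (quadrant-adjusted) = 45° = π/4
z = 11e^(i*π/4)


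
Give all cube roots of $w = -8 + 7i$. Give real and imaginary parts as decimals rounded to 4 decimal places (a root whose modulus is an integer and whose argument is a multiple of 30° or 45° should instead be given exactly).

|w| = sqrt(113) ≈ 10.630146, arg(w) ≈ 138.814075°
Root modulus = sqrt(113)^(1/3) ≈ 2.198770
Root arguments: θ_k = (arg(w) + 360°k)/3 for k = 0, 1, ..., 2
Compute each root as (root modulus)(cos θ_k + i sin θ_k) using full-precision intermediates, then round to 4 decimal places.
Roots: 1.5199 + 1.5889i, -2.1360 + 0.5218i, 0.6161 - 2.1107i


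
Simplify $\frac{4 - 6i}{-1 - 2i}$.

Multiply numerator and denominator by conjugate (-1 + 2i):
= (4 - 6i)(-1 + 2i) / ((-1)^2 + (-2)^2)
= (8 + 14i) / 5
= 8/5 + (14/5)i


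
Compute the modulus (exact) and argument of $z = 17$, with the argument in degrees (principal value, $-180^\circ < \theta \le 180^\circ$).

|z| = sqrt(17^2 + 0^2) = 17
b = 0 and a > 0, so z lies on the positive real axis: arg(z) = 0°


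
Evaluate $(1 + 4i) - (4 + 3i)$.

(1 - 4) + (4 - 3)i = -3 + i


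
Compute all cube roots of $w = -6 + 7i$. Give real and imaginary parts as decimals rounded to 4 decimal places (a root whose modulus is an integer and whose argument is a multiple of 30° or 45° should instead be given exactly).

|w| = sqrt(85) ≈ 9.219544, arg(w) ≈ 130.601295°
Root modulus = sqrt(85)^(1/3) ≈ 2.096862
Root arguments: θ_k = (arg(w) + 360°k)/3 for k = 0, 1, ..., 2
Compute each root as (root modulus)(cos θ_k + i sin θ_k) using full-precision intermediates, then round to 4 decimal places.
Roots: 1.5202 + 1.4443i, -2.0109 + 0.5944i, 0.4907 - 2.0386i


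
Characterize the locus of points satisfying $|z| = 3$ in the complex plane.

|z| = 3 means sqrt(x^2 + y^2) = 3
This is a circle of radius 3 centered at the origin


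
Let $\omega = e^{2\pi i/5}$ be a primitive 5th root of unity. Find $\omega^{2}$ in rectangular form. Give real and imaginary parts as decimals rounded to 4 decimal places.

ω^2 = e^(2πi·2/5) = e^(i·4π/5)
= cos(4π/5) + i sin(4π/5)
= -0.8090 + 0.5878i


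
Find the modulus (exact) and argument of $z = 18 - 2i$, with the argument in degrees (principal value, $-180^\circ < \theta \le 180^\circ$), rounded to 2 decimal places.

|z| = sqrt(18^2 + (-2)^2) = sqrt(328)
arg(z) = arctan(b/a) = arctan(-2/18) (quadrant-adjusted) = -6.34°


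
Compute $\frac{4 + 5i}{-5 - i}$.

Multiply numerator and denominator by conjugate (-5 + i):
= (4 + 5i)(-5 + i) / ((-5)^2 + (-1)^2)
= (-25 - 21i) / 26
= -25/26 - (21/26)i


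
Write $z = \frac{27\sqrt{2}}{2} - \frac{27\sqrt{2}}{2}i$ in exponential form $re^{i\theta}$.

r = |z| = sqrt((27*sqrt(2)/2)^2 + (-27*sqrt(2)/2)^2) = sqrt(729/2 + 729/2) = sqrt(729) = 27
θ = arctan(b/a) = arctan(-19.0919/19.0919) (quadrant-adjusted) = -45° = -π/4
z = 27e^(-i*π/4)


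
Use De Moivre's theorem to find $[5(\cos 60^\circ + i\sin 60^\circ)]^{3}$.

By De Moivre: z^n = r^n(cos(nθ) + i sin(nθ))
= 5^3(cos(3*60°) + i sin(3*60°))
= 125(cos 180° + i sin 180°)
= -125


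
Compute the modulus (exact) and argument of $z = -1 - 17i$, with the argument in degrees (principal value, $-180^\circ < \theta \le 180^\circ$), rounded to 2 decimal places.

|z| = sqrt((-1)^2 + (-17)^2) = sqrt(290)
arg(z) = arctan(b/a) = arctan(-17/-1) (quadrant-adjusted) = -93.37°


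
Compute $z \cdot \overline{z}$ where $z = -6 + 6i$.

z * conjugate(z) = |z|^2 = a^2 + b^2
= (-6)^2 + 6^2 = 72


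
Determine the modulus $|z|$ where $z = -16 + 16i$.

|z| = sqrt(a^2 + b^2) = sqrt((-16)^2 + 16^2) = sqrt(512) = sqrt(512)


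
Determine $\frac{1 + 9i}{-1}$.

Divisor is real, so divide each part by -1:
= -1 - 9i


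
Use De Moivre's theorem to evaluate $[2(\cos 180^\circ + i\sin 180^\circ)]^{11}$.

By De Moivre: z^n = r^n(cos(nθ) + i sin(nθ))
= 2^11(cos(11*180°) + i sin(11*180°))
= 2048(cos 180° + i sin 180°)
= -2048


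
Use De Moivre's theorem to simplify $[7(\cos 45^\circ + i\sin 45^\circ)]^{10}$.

By De Moivre: z^n = r^n(cos(nθ) + i sin(nθ))
= 7^10(cos(10*45°) + i sin(10*45°))
= 282475249(cos 90° + i sin 90°)
= 282475249i


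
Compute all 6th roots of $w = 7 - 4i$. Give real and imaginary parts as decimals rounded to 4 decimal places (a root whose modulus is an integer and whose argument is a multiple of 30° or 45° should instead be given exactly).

|w| = sqrt(65) ≈ 8.062258, arg(w) ≈ 330.255119°
Root modulus = sqrt(65)^(1/6) ≈ 1.416042
Root arguments: θ_k = (arg(w) + 360°k)/6 for k = 0, 1, ..., 5
Compute each root as (root modulus)(cos θ_k + i sin θ_k) using full-precision intermediates, then round to 4 decimal places.
Roots: 0.8113 + 1.1606i, -0.5994 + 1.2829i, -1.4107 + 0.1224i, -0.8113 - 1.1606i, 0.5994 - 1.2829i, 1.4107 - 0.1224i


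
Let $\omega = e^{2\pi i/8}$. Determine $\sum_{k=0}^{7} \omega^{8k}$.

Since 8 divides 8, ω^8 = (ω^8)^1 = 1^1 = 1, so every term is 1.
Sum = 8 · 1 = 8


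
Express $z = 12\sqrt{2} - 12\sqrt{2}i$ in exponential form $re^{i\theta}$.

r = |z| = sqrt((12*sqrt(2))^2 + (-12*sqrt(2))^2) = sqrt(288 + 288) = sqrt(576) = 24
θ = arctan(b/a) = arctan(-16.9706/16.9706) (quadrant-adjusted) = -45° = -π/4
z = 24e^(-i*π/4)


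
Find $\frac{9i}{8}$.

Divisor is real, so divide each part by 8:
= 0 + (9/8)i


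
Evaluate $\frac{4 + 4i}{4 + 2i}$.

Multiply numerator and denominator by conjugate (4 - 2i):
= (4 + 4i)(4 - 2i) / (4^2 + 2^2)
= (24 + 8i) / 20
Divide through by 4: (6 + 2i) / 5
= 6/5 + (2/5)i


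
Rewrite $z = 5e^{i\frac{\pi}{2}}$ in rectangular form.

a = r cos θ = 5 * 0 = 0
b = r sin θ = 5 * 1 = 5
z = 5i


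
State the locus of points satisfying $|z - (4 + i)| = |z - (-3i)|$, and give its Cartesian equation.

|z - z1| = |z - z2| means z is equidistant from z1 and z2,
i.e. the perpendicular bisector of the segment from (4, 1) to (0, -3) (midpoint (2, -1)).
With z = x + yi, square both sides:
(x - 4)^2 + (y - 1)^2 = (x - 0)^2 + (y - (-3))^2
The x^2 and y^2 terms cancel: -8x + (-8)y = 9 - 17 = -8
Simplify: x + y = 1
Locus: Perpendicular bisector of the segment from (4, 1) to (0, -3): the line x + y = 1


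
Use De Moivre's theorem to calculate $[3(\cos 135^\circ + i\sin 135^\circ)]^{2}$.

By De Moivre: z^n = r^n(cos(nθ) + i sin(nθ))
= 3^2(cos(2*135°) + i sin(2*135°))
= 9(cos 270° + i sin 270°)
= -9i


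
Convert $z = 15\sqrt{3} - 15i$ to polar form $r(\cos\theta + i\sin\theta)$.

r = |z| = sqrt(a^2 + b^2) = sqrt((15*sqrt(3))^2 + (-15)^2) = sqrt(675 + 225) = sqrt(900) = 30
θ = arctan(b/a) = arctan(-15/25.9808) (quadrant-adjusted) = 330°
z = 30(cos 330° + i sin 330°)


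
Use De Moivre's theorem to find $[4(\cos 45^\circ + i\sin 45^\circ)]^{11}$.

By De Moivre: z^n = r^n(cos(nθ) + i sin(nθ))
= 4^11(cos(11*45°) + i sin(11*45°))
= 4194304(cos 135° + i sin 135°)
= -2097152*sqrt(2) + 2097152*sqrt(2)i


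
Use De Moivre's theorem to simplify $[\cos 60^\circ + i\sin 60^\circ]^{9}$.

By De Moivre: z^n = r^n(cos(nθ) + i sin(nθ))
= 1^9(cos(9*60°) + i sin(9*60°))
= 1(cos 180° + i sin 180°)
= -1


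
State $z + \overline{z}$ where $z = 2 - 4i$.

z + conjugate(z) = (a + bi) + (a - bi) = 2a
= 2 * 2 = 4


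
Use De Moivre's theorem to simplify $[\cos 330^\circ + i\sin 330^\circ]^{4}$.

By De Moivre: z^n = r^n(cos(nθ) + i sin(nθ))
= 1^4(cos(4*330°) + i sin(4*330°))
= 1(cos 240° + i sin 240°)
= -1/2 - (sqrt(3)/2)i


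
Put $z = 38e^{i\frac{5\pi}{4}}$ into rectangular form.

a = r cos θ = 38 * -sqrt(2)/2 = -19*sqrt(2)
b = r sin θ = 38 * -sqrt(2)/2 = -19*sqrt(2)
z = -19*sqrt(2) - 19*sqrt(2)i


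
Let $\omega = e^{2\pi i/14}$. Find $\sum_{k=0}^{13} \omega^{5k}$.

Let ζ = ω^5 = e^(2πi·5/14). Since 14 ∤ 5, ζ ≠ 1.
Sum = Σ_{k=0}^{13} ζ^k = (ζ^14 - 1)/(ζ - 1) = (ω^{5·14} - 1)/(ζ - 1) = (1 - 1)/(ζ - 1) = 0


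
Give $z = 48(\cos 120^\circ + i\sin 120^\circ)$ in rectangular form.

a = r cos θ = 48 * -1/2 = -24
b = r sin θ = 48 * sqrt(3)/2 = 24*sqrt(3)
z = -24 + 24*sqrt(3)i


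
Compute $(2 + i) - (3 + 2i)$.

(2 - 3) + (1 - 2)i = -1 - i


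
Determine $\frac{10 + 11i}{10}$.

Divisor is real, so divide each part by 10:
= 1 + (11/10)i


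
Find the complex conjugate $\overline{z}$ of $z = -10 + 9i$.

If z = a + bi, then conjugate(z) = a - bi
conjugate(-10 + 9i) = -10 - 9i


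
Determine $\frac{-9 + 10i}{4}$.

Divisor is real, so divide each part by 4:
= -9/4 + (5/2)i


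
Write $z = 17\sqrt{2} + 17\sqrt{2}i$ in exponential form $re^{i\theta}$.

r = |z| = sqrt((17*sqrt(2))^2 + (17*sqrt(2))^2) = sqrt(578 + 578) = sqrt(1156) = 34
θ = arctan(b/a) = arctan(24.0416/24.0416) (quadrant-adjusted) = 45° = π/4
z = 34e^(i*π/4)


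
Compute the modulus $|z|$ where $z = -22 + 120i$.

|z| = sqrt(a^2 + b^2) = sqrt((-22)^2 + 120^2) = sqrt(14884) = 122


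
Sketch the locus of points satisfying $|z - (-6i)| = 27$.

|z - z0| = r describes a circle centered at z0 with radius r
Here z0 = -6i and r = 27
Locus: Circle centered at (0, -6) with radius 27


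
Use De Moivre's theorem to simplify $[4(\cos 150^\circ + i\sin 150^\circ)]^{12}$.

By De Moivre: z^n = r^n(cos(nθ) + i sin(nθ))
= 4^12(cos(12*150°) + i sin(12*150°))
= 16777216(cos 0° + i sin 0°)
= 16777216


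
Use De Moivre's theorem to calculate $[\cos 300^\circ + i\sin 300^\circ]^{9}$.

By De Moivre: z^n = r^n(cos(nθ) + i sin(nθ))
= 1^9(cos(9*300°) + i sin(9*300°))
= 1(cos 180° + i sin 180°)
= -1


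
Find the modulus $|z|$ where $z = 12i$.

|z| = sqrt(a^2 + b^2) = sqrt(0^2 + 12^2) = sqrt(144) = 12


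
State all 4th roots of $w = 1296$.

|w| = 1296, arg(w) = 0°
Root modulus = 1296^(1/4) = 6
Root arguments: θ_k = (0° + 360°k)/4 for k = 0, 1, ..., 3
Roots: 6, 6i, -6, -6i


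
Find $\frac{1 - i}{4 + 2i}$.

Multiply numerator and denominator by conjugate (4 - 2i):
= (1 - i)(4 - 2i) / (4^2 + 2^2)
= (2 - 6i) / 20
Divide through by 2: (1 - 3i) / 10
= 1/10 - (3/10)i


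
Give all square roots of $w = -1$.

|w| = 1, arg(w) = 180°
Root modulus = 1^(1/2) = 1
Root arguments: θ_k = (180° + 360°k)/2 for k = 0, 1, ..., 1
Roots: i, -i


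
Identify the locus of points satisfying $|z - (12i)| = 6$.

|z - z0| = r describes a circle centered at z0 with radius r
Here z0 = 12i and r = 6
Locus: Circle centered at (0, 12) with radius 6


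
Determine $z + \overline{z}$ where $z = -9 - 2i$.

z + conjugate(z) = (a + bi) + (a - bi) = 2a
= 2 * (-9) = -18


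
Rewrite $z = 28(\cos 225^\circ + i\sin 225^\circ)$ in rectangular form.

a = r cos θ = 28 * -sqrt(2)/2 = -14*sqrt(2)
b = r sin θ = 28 * -sqrt(2)/2 = -14*sqrt(2)
z = -14*sqrt(2) - 14*sqrt(2)i


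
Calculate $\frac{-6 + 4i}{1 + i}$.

Multiply numerator and denominator by conjugate (1 - i):
= (-6 + 4i)(1 - i) / (1^2 + 1^2)
= (-2 + 10i) / 2
= -1 + 5i


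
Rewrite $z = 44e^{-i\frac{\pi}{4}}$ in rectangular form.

a = r cos θ = 44 * sqrt(2)/2 = 22*sqrt(2)
b = r sin θ = 44 * -sqrt(2)/2 = -22*sqrt(2)
z = 22*sqrt(2) - 22*sqrt(2)i


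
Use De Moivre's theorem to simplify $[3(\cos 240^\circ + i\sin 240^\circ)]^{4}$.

By De Moivre: z^n = r^n(cos(nθ) + i sin(nθ))
= 3^4(cos(4*240°) + i sin(4*240°))
= 81(cos 240° + i sin 240°)
= -81/2 - (81*sqrt(3)/2)i


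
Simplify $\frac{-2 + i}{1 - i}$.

Multiply numerator and denominator by conjugate (1 + i):
= (-2 + i)(1 + i) / (1^2 + (-1)^2)
= (-3 - i) / 2
= -3/2 - (1/2)i


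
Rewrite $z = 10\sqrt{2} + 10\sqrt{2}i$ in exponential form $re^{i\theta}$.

r = |z| = sqrt((10*sqrt(2))^2 + (10*sqrt(2))^2) = sqrt(200 + 200) = sqrt(400) = 20
θ = arctan(b/a) = arctan(14.1421/14.1421) (quadrant-adjusted) = 45° = π/4
z = 20e^(i*π/4)


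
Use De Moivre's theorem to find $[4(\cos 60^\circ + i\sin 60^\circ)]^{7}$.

By De Moivre: z^n = r^n(cos(nθ) + i sin(nθ))
= 4^7(cos(7*60°) + i sin(7*60°))
= 16384(cos 60° + i sin 60°)
= 8192 + 8192*sqrt(3)i


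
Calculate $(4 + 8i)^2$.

(a + bi)^2 = a^2 - b^2 + 2abi
= 4^2 - 8^2 + 2*4*8i
= -48 + 64i


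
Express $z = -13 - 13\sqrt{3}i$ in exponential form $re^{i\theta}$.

r = |z| = sqrt((-13)^2 + (-13*sqrt(3))^2) = sqrt(169 + 507) = sqrt(676) = 26
θ = arctan(b/a) = arctan(-22.5167/-13) (quadrant-adjusted) = -120° = -2π/3
z = 26e^(-i*2π/3)


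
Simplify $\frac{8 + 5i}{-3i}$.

Multiply numerator and denominator by conjugate (3i):
= (8 + 5i)(3i) / (0^2 + (-3)^2)
= (-15 + 24i) / 9
Divide through by 3: (-5 + 8i) / 3
= -5/3 + (8/3)i


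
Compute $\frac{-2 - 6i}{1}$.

Divisor is real, so divide each part by 1:
= -2 - 6i


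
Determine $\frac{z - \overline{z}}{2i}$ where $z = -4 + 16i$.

z - conjugate(z) = 2bi
(z - conjugate(z))/(2i) = 2bi/(2i) = b = 16


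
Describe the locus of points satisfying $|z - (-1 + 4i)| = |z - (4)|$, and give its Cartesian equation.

|z - z1| = |z - z2| means z is equidistant from z1 and z2,
i.e. the perpendicular bisector of the segment from (-1, 4) to (4, 0) (midpoint (3/2, 2)).
With z = x + yi, square both sides:
(x - (-1))^2 + (y - 4)^2 = (x - 4)^2 + (y - 0)^2
The x^2 and y^2 terms cancel: 10x + (-8)y = 16 - 17 = -1
Simplify: 10x - 8y = -1
Locus: Perpendicular bisector of the segment from (-1, 4) to (4, 0): the line 10x - 8y = -1


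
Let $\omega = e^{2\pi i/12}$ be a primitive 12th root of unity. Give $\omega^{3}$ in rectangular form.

ω^3 = e^(2πi·3/12) = e^(i·1π/2)
= cos(1π/2) + i sin(1π/2)
= i


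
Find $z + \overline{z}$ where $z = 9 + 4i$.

z + conjugate(z) = (a + bi) + (a - bi) = 2a
= 2 * 9 = 18


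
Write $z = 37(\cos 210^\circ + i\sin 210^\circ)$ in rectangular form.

a = r cos θ = 37 * -sqrt(3)/2 = -37*sqrt(3)/2
b = r sin θ = 37 * -1/2 = -37/2
z = -37*sqrt(3)/2 - (37/2)i


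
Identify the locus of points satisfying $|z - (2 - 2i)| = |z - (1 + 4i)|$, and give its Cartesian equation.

|z - z1| = |z - z2| means z is equidistant from z1 and z2,
i.e. the perpendicular bisector of the segment from (2, -2) to (1, 4) (midpoint (3/2, 1)).
With z = x + yi, square both sides:
(x - 2)^2 + (y - (-2))^2 = (x - 1)^2 + (y - 4)^2
The x^2 and y^2 terms cancel: -2x + 12y = 17 - 8 = 9
Simplify: 2x - 12y = -9
Locus: Perpendicular bisector of the segment from (2, -2) to (1, 4): the line 2x - 12y = -9


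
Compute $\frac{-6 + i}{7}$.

Divisor is real, so divide each part by 7:
= -6/7 + (1/7)i


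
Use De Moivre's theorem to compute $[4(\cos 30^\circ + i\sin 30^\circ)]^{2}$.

By De Moivre: z^n = r^n(cos(nθ) + i sin(nθ))
= 4^2(cos(2*30°) + i sin(2*30°))
= 16(cos 60° + i sin 60°)
= 8 + 8*sqrt(3)i


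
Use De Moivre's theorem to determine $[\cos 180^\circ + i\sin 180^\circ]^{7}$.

By De Moivre: z^n = r^n(cos(nθ) + i sin(nθ))
= 1^7(cos(7*180°) + i sin(7*180°))
= 1(cos 180° + i sin 180°)
= -1


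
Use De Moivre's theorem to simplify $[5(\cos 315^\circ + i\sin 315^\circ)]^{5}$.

By De Moivre: z^n = r^n(cos(nθ) + i sin(nθ))
= 5^5(cos(5*315°) + i sin(5*315°))
= 3125(cos 135° + i sin 135°)
= -3125*sqrt(2)/2 + (3125*sqrt(2)/2)i


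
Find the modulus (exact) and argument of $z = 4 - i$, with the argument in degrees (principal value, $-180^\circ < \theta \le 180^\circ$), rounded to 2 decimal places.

|z| = sqrt(4^2 + (-1)^2) = sqrt(17)
arg(z) = arctan(b/a) = arctan(-1/4) (quadrant-adjusted) = -14.04°


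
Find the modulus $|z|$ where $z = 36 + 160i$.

|z| = sqrt(a^2 + b^2) = sqrt(36^2 + 160^2) = sqrt(26896) = 164


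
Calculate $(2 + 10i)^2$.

(a + bi)^2 = a^2 - b^2 + 2abi
= 2^2 - 10^2 + 2*2*10i
= -96 + 40i
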